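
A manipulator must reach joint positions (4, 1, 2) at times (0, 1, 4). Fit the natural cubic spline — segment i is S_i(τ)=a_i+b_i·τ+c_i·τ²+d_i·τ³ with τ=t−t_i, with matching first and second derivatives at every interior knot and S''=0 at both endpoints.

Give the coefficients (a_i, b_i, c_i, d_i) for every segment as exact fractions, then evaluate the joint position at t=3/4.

  seg 0: a=4 b=-41/12 c=0 d=5/12
  seg 1: a=1 b=-13/6 c=5/4 d=-5/36
S(3/4) = 413/256

Δ: Δ0=-3, Δ1=1/3
row 1: diag=8, rhs=20; c'=3/8, d'=5/2
back: M1=5/2
M: M0=0, M1=5/2, M2=0
seg 0: a=4, c=M0/2=0, d=(M1−M0)/(6·1)=5/12, b=Δ0−h0·(2M0+M1)/6=-41/12
seg 1: a=1, c=M1/2=5/4, d=(M2−M1)/(6·3)=-5/36, b=Δ1−h1·(2M1+M2)/6=-13/6
t_q=3/4 → seg 0, τ=3/4; S=4+-41/12·τ+0·τ²+5/12·τ³=413/256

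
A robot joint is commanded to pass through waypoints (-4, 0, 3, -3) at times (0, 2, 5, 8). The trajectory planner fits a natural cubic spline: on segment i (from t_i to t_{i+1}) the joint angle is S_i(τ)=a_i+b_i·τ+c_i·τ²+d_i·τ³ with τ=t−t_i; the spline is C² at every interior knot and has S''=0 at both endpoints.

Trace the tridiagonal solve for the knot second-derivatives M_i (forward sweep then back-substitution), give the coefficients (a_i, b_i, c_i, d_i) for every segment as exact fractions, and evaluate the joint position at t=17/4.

  seg 0: a=-4 b=76/37 c=0 d=-1/74
  seg 1: a=0 b=70/37 c=-3/37 d=-8/111
  seg 2: a=3 b=-20/37 c=-27/37 d=3/37
S(17/4) = 1791/592

Δ: Δ0=2, Δ1=1, Δ2=-2
row 1: diag=10, rhs=-6; c'=3/10, d'=-3/5
row 2: denom=12−3·3/10=111/10; d'=(-18−3·-3/5)/(111/10)=-54/37
back: M2=-54/37
back: M1=-3/5−3/10·-54/37=-6/37
M: M0=0, M1=-6/37, M2=-54/37, M3=0
seg 0: a=-4, c=M0/2=0, d=(M1−M0)/(6·2)=-1/74, b=Δ0−h0·(2M0+M1)/6=76/37
seg 1: a=0, c=M1/2=-3/37, d=(M2−M1)/(6·3)=-8/111, b=Δ1−h1·(2M1+M2)/6=70/37
seg 2: a=3, c=M2/2=-27/37, d=(M3−M2)/(6·3)=3/37, b=Δ2−h2·(2M2+M3)/6=-20/37
t_q=17/4 → seg 1, τ=9/4; S=0+70/37·τ+-3/37·τ²+-8/111·τ³=1791/592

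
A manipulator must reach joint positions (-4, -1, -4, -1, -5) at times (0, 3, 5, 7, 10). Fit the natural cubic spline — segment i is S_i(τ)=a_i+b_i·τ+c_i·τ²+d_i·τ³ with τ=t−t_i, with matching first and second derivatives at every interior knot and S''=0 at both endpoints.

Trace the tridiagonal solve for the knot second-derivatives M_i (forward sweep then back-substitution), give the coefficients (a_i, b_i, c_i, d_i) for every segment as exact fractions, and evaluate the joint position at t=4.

  seg 0: a=-4 b=94/45 c=0 d=-49/405
  seg 1: a=-1 b=-53/45 c=-49/45 d=167/360
  seg 2: a=-4 b=1/30 c=61/36 d=-173/360
  seg 3: a=-1 b=47/45 c=-107/90 d=107/810
S(4) = -1009/360

Δ: Δ0=1, Δ1=-3/2, Δ2=3/2, Δ3=-4/3
row 1: diag=10, rhs=-15; c'=1/5, d'=-3/2
row 2: denom=8−2·1/5=38/5; d'=(18−2·-3/2)/(38/5)=105/38
row 3: denom=10−2·5/19=180/19; d'=(-17−2·105/38)/(180/19)=-107/45
back: M3=-107/45
back: M2=105/38−5/19·-107/45=61/18
back: M1=-3/2−1/5·61/18=-98/45
M: M0=0, M1=-98/45, M2=61/18, M3=-107/45, M4=0
seg 0: a=-4, c=M0/2=0, d=(M1−M0)/(6·3)=-49/405, b=Δ0−h0·(2M0+M1)/6=94/45
seg 1: a=-1, c=M1/2=-49/45, d=(M2−M1)/(6·2)=167/360, b=Δ1−h1·(2M1+M2)/6=-53/45
seg 2: a=-4, c=M2/2=61/36, d=(M3−M2)/(6·2)=-173/360, b=Δ2−h2·(2M2+M3)/6=1/30
seg 3: a=-1, c=M3/2=-107/90, d=(M4−M3)/(6·3)=107/810, b=Δ3−h3·(2M3+M4)/6=47/45
t_q=4 → seg 1, τ=1; S=-1+-53/45·τ+-49/45·τ²+167/360·τ³=-1009/360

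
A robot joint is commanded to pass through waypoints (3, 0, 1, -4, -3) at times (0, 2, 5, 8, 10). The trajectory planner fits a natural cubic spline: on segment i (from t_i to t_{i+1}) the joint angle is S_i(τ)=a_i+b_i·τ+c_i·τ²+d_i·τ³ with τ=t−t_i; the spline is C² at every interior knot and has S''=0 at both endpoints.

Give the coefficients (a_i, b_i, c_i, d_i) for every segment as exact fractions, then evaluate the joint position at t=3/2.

Δ: Δ0=-3/2, Δ1=1/3, Δ2=-5/3, Δ3=1/2
row 1: diag=10, rhs=11; c'=3/10, d'=11/10
row 2: denom=12−3·3/10=111/10; d'=(-12−3·11/10)/(111/10)=-51/37
row 3: denom=10−3·10/37=340/37; d'=(13−3·-51/37)/(340/37)=317/170
back: M3=317/170
back: M2=-51/37−10/37·317/170=-32/17
back: M1=11/10−3/10·-32/17=283/170
M: M0=0, M1=283/170, M2=-32/17, M3=317/170, M4=0
seg 0: a=3, c=M0/2=0, d=(M1−M0)/(6·2)=283/2040, b=Δ0−h0·(2M0+M1)/6=-524/255
seg 1: a=0, c=M1/2=283/340, d=(M2−M1)/(6·3)=-67/340, b=Δ1−h1·(2M1+M2)/6=-199/510
seg 2: a=1, c=M2/2=-16/17, d=(M3−M2)/(6·3)=637/3060, b=Δ2−h2·(2M2+M3)/6=-43/60
seg 3: a=-4, c=M3/2=317/340, d=(M4−M3)/(6·2)=-317/2040, b=Δ3−h3·(2M3+M4)/6=-379/510
t_q=3/2 → seg 0, τ=3/2; S=3+-524/255·τ+0·τ²+283/2040·τ³=2099/5440

  seg 0: a=3 b=-524/255 c=0 d=283/2040
  seg 1: a=0 b=-199/510 c=283/340 d=-67/340
  seg 2: a=1 b=-43/60 c=-16/17 d=637/3060
  seg 3: a=-4 b=-379/510 c=317/340 d=-317/2040
S(3/2) = 2099/5440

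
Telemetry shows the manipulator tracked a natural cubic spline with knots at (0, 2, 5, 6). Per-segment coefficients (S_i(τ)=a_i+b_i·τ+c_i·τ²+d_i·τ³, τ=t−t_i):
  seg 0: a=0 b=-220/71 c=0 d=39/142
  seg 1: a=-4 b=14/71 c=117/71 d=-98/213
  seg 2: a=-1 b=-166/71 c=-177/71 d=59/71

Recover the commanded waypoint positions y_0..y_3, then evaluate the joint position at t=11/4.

y_0=0 y_1=-4 y_2=-1 y_3=-5
S(11/4) = -7087/2272

y_0 = S_0(0) = a_0 = 0
y_1 = S_1(0) = a_1 = -4
y_2 = S_2(0) = a_2 = -1
y_3 = S_2(1) = -5
t_q=11/4 is in segment 1 (τ=3/4); S_1(τ)=-7087/2272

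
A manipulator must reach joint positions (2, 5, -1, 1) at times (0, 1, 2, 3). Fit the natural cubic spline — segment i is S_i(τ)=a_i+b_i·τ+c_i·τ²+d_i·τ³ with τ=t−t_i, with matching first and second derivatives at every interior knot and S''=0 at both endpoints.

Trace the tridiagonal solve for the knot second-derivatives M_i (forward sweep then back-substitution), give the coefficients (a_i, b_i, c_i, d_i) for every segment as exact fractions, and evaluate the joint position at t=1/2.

Δ: Δ0=3, Δ1=-6, Δ2=2
row 1: diag=4, rhs=-54; c'=1/4, d'=-27/2
row 2: denom=4−1·1/4=15/4; d'=(48−1·-27/2)/(15/4)=82/5
back: M2=82/5
back: M1=-27/2−1/4·82/5=-88/5
M: M0=0, M1=-88/5, M2=82/5, M3=0
seg 0: a=2, c=M0/2=0, d=(M1−M0)/(6·1)=-44/15, b=Δ0−h0·(2M0+M1)/6=89/15
seg 1: a=5, c=M1/2=-44/5, d=(M2−M1)/(6·1)=17/3, b=Δ1−h1·(2M1+M2)/6=-43/15
seg 2: a=-1, c=M2/2=41/5, d=(M3−M2)/(6·1)=-41/15, b=Δ2−h2·(2M2+M3)/6=-52/15
t_q=1/2 → seg 0, τ=1/2; S=2+89/15·τ+0·τ²+-44/15·τ³=23/5

  seg 0: a=2 b=89/15 c=0 d=-44/15
  seg 1: a=5 b=-43/15 c=-44/5 d=17/3
  seg 2: a=-1 b=-52/15 c=41/5 d=-41/15
S(1/2) = 23/5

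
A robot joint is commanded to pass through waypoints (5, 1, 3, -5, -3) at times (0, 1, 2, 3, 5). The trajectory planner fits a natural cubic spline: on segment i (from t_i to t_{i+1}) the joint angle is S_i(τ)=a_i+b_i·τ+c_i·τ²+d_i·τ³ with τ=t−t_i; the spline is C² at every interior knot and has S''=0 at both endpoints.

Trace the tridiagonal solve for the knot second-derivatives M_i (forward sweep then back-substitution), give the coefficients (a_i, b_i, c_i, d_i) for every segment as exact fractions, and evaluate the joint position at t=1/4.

  seg 0: a=5 b=-551/86 c=0 d=207/86
  seg 1: a=1 b=35/43 c=621/86 d=-519/86
  seg 2: a=3 b=-245/86 c=-468/43 d=493/86
  seg 3: a=-5 b=-319/43 c=543/86 d=-181/172
S(1/4) = 18911/5504

Δ: Δ0=-4, Δ1=2, Δ2=-8, Δ3=1
row 1: diag=4, rhs=36; c'=1/4, d'=9
row 2: denom=4−1·1/4=15/4; d'=(-60−1·9)/(15/4)=-92/5
row 3: denom=6−1·4/15=86/15; d'=(54−1·-92/5)/(86/15)=543/43
back: M3=543/43
back: M2=-92/5−4/15·543/43=-936/43
back: M1=9−1/4·-936/43=621/43
M: M0=0, M1=621/43, M2=-936/43, M3=543/43, M4=0
seg 0: a=5, c=M0/2=0, d=(M1−M0)/(6·1)=207/86, b=Δ0−h0·(2M0+M1)/6=-551/86
seg 1: a=1, c=M1/2=621/86, d=(M2−M1)/(6·1)=-519/86, b=Δ1−h1·(2M1+M2)/6=35/43
seg 2: a=3, c=M2/2=-468/43, d=(M3−M2)/(6·1)=493/86, b=Δ2−h2·(2M2+M3)/6=-245/86
seg 3: a=-5, c=M3/2=543/86, d=(M4−M3)/(6·2)=-181/172, b=Δ3−h3·(2M3+M4)/6=-319/43
t_q=1/4 → seg 0, τ=1/4; S=5+-551/86·τ+0·τ²+207/86·τ³=18911/5504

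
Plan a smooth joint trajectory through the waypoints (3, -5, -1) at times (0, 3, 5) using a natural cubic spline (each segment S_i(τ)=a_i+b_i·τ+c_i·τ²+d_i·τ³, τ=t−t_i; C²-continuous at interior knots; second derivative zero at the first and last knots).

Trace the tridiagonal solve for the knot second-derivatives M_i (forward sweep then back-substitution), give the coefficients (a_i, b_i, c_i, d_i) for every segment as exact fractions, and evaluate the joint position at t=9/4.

  seg 0: a=3 b=-61/15 c=0 d=7/45
  seg 1: a=-5 b=2/15 c=7/5 d=-7/30
S(9/4) = -1401/320

Δ: Δ0=-8/3, Δ1=2
row 1: diag=10, rhs=28; c'=1/5, d'=14/5
back: M1=14/5
M: M0=0, M1=14/5, M2=0
seg 0: a=3, c=M0/2=0, d=(M1−M0)/(6·3)=7/45, b=Δ0−h0·(2M0+M1)/6=-61/15
seg 1: a=-5, c=M1/2=7/5, d=(M2−M1)/(6·2)=-7/30, b=Δ1−h1·(2M1+M2)/6=2/15
t_q=9/4 → seg 0, τ=9/4; S=3+-61/15·τ+0·τ²+7/45·τ³=-1401/320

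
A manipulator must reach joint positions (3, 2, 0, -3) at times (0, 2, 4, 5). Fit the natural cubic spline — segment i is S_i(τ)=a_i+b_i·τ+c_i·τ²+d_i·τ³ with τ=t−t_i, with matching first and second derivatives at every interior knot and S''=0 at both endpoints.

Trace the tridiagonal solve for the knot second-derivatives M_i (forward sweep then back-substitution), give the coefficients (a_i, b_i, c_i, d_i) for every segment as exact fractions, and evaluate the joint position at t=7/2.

  seg 0: a=3 b=-6/11 c=0 d=1/88
  seg 1: a=2 b=-9/22 c=3/44 d=-2/11
  seg 2: a=0 b=-51/22 c=-45/44 d=15/44
S(7/2) = 163/176

Δ: Δ0=-1/2, Δ1=-1, Δ2=-3
row 1: diag=8, rhs=-3; c'=1/4, d'=-3/8
row 2: denom=6−2·1/4=11/2; d'=(-12−2·-3/8)/(11/2)=-45/22
back: M2=-45/22
back: M1=-3/8−1/4·-45/22=3/22
M: M0=0, M1=3/22, M2=-45/22, M3=0
seg 0: a=3, c=M0/2=0, d=(M1−M0)/(6·2)=1/88, b=Δ0−h0·(2M0+M1)/6=-6/11
seg 1: a=2, c=M1/2=3/44, d=(M2−M1)/(6·2)=-2/11, b=Δ1−h1·(2M1+M2)/6=-9/22
seg 2: a=0, c=M2/2=-45/44, d=(M3−M2)/(6·1)=15/44, b=Δ2−h2·(2M2+M3)/6=-51/22
t_q=7/2 → seg 1, τ=3/2; S=2+-9/22·τ+3/44·τ²+-2/11·τ³=163/176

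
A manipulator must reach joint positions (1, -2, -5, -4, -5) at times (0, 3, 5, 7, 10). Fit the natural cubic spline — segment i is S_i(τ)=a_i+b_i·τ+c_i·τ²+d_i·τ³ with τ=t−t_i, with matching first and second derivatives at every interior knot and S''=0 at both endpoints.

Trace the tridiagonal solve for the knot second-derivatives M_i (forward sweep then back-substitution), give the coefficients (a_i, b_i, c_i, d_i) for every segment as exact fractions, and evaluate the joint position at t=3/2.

  seg 0: a=1 b=-119/180 c=0 d=-61/1620
  seg 1: a=-2 b=-151/90 c=-61/180 d=77/360
  seg 2: a=-5 b=-7/15 c=17/18 d=-83/360
  seg 3: a=-4 b=49/90 c=-79/180 d=79/1620
S(3/2) = -19/160

Δ: Δ0=-1, Δ1=-3/2, Δ2=1/2, Δ3=-1/3
row 1: diag=10, rhs=-3; c'=1/5, d'=-3/10
row 2: denom=8−2·1/5=38/5; d'=(12−2·-3/10)/(38/5)=63/38
row 3: denom=10−2·5/19=180/19; d'=(-5−2·63/38)/(180/19)=-79/90
back: M3=-79/90
back: M2=63/38−5/19·-79/90=17/9
back: M1=-3/10−1/5·17/9=-61/90
M: M0=0, M1=-61/90, M2=17/9, M3=-79/90, M4=0
seg 0: a=1, c=M0/2=0, d=(M1−M0)/(6·3)=-61/1620, b=Δ0−h0·(2M0+M1)/6=-119/180
seg 1: a=-2, c=M1/2=-61/180, d=(M2−M1)/(6·2)=77/360, b=Δ1−h1·(2M1+M2)/6=-151/90
seg 2: a=-5, c=M2/2=17/18, d=(M3−M2)/(6·2)=-83/360, b=Δ2−h2·(2M2+M3)/6=-7/15
seg 3: a=-4, c=M3/2=-79/180, d=(M4−M3)/(6·3)=79/1620, b=Δ3−h3·(2M3+M4)/6=49/90
t_q=3/2 → seg 0, τ=3/2; S=1+-119/180·τ+0·τ²+-61/1620·τ³=-19/160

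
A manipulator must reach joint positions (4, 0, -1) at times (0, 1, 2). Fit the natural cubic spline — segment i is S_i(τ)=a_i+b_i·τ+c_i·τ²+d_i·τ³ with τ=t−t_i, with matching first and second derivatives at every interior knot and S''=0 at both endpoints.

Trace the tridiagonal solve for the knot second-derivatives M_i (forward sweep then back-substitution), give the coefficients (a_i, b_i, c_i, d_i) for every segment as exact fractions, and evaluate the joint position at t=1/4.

  seg 0: a=4 b=-19/4 c=0 d=3/4
  seg 1: a=0 b=-5/2 c=9/4 d=-3/4
S(1/4) = 723/256

Δ: Δ0=-4, Δ1=-1
row 1: diag=4, rhs=18; c'=1/4, d'=9/2
back: M1=9/2
M: M0=0, M1=9/2, M2=0
seg 0: a=4, c=M0/2=0, d=(M1−M0)/(6·1)=3/4, b=Δ0−h0·(2M0+M1)/6=-19/4
seg 1: a=0, c=M1/2=9/4, d=(M2−M1)/(6·1)=-3/4, b=Δ1−h1·(2M1+M2)/6=-5/2
t_q=1/4 → seg 0, τ=1/4; S=4+-19/4·τ+0·τ²+3/4·τ³=723/256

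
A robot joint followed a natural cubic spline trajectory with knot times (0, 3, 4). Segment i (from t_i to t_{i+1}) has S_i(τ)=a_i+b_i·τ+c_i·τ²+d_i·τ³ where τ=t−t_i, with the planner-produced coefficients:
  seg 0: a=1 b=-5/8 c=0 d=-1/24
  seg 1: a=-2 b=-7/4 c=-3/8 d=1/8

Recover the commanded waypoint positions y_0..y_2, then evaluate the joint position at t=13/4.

y_0 = S_0(0) = a_0 = 1
y_1 = S_1(0) = a_1 = -2
y_2 = S_1(1) = -4
t_q=13/4 is in segment 1 (τ=1/4); S_1(τ)=-1259/512

y_0=1 y_1=-2 y_2=-4
S(13/4) = -1259/512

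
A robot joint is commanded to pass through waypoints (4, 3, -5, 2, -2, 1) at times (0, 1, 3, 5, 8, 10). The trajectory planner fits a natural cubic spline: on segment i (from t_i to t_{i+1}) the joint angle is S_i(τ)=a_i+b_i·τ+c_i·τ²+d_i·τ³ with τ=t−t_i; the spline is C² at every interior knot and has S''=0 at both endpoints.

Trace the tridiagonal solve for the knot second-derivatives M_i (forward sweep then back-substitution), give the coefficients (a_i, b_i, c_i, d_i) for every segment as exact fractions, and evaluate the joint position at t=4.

  seg 0: a=4 b=-323/11292 c=0 d=-10969/11292
  seg 1: a=3 b=-16615/5646 c=-10969/3764 d=13469/11292
  seg 2: a=-5 b=-1615/5646 c=15969/3764 d=-26531/22584
  seg 3: a=2 b=7303/2823 c=-5281/1882 d=8465/16938
  seg 4: a=-2 b=-4267/5646 c=1592/941 d=-796/2823
S(4) = -16699/7528

Δ: Δ0=-1, Δ1=-4, Δ2=7/2, Δ3=-4/3, Δ4=3/2
row 1: diag=6, rhs=-18; c'=1/3, d'=-3
row 2: denom=8−2·1/3=22/3; d'=(45−2·-3)/(22/3)=153/22
row 3: denom=10−2·3/11=104/11; d'=(-29−2·153/22)/(104/11)=-59/13
row 4: denom=10−3·33/104=941/104; d'=(17−3·-59/13)/(941/104)=3184/941
back: M4=3184/941
back: M3=-59/13−33/104·3184/941=-5281/941
back: M2=153/22−3/11·-5281/941=15969/1882
back: M1=-3−1/3·15969/1882=-10969/1882
M: M0=0, M1=-10969/1882, M2=15969/1882, M3=-5281/941, M4=3184/941, M5=0
seg 0: a=4, c=M0/2=0, d=(M1−M0)/(6·1)=-10969/11292, b=Δ0−h0·(2M0+M1)/6=-323/11292
seg 1: a=3, c=M1/2=-10969/3764, d=(M2−M1)/(6·2)=13469/11292, b=Δ1−h1·(2M1+M2)/6=-16615/5646
seg 2: a=-5, c=M2/2=15969/3764, d=(M3−M2)/(6·2)=-26531/22584, b=Δ2−h2·(2M2+M3)/6=-1615/5646
seg 3: a=2, c=M3/2=-5281/1882, d=(M4−M3)/(6·3)=8465/16938, b=Δ3−h3·(2M3+M4)/6=7303/2823
seg 4: a=-2, c=M4/2=1592/941, d=(M5−M4)/(6·2)=-796/2823, b=Δ4−h4·(2M4+M5)/6=-4267/5646
t_q=4 → seg 2, τ=1; S=-5+-1615/5646·τ+15969/3764·τ²+-26531/22584·τ³=-16699/7528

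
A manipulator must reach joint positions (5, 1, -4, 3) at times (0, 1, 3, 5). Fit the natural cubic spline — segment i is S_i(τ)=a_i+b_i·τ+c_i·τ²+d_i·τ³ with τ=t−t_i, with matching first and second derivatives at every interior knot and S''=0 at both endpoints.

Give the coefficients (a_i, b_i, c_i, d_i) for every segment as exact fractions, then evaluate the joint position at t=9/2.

  seg 0: a=5 b=-4 c=0 d=0
  seg 1: a=1 b=-4 c=0 d=3/8
  seg 2: a=-4 b=1/2 c=9/4 d=-3/8
S(9/2) = 35/64

Δ: Δ0=-4, Δ1=-5/2, Δ2=7/2
row 1: diag=6, rhs=9; c'=1/3, d'=3/2
row 2: denom=8−2·1/3=22/3; d'=(36−2·3/2)/(22/3)=9/2
back: M2=9/2
back: M1=3/2−1/3·9/2=0
M: M0=0, M1=0, M2=9/2, M3=0
seg 0: a=5, c=M0/2=0, d=(M1−M0)/(6·1)=0, b=Δ0−h0·(2M0+M1)/6=-4
seg 1: a=1, c=M1/2=0, d=(M2−M1)/(6·2)=3/8, b=Δ1−h1·(2M1+M2)/6=-4
seg 2: a=-4, c=M2/2=9/4, d=(M3−M2)/(6·2)=-3/8, b=Δ2−h2·(2M2+M3)/6=1/2
t_q=9/2 → seg 2, τ=3/2; S=-4+1/2·τ+9/4·τ²+-3/8·τ³=35/64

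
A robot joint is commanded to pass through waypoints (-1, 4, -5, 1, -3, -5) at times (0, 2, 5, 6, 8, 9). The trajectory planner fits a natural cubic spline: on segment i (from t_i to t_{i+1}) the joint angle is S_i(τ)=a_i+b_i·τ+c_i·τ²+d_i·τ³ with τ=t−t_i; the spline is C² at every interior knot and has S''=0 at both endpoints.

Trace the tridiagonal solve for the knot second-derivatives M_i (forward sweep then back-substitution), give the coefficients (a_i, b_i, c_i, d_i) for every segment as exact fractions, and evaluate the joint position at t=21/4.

Δ: Δ0=5/2, Δ1=-3, Δ2=6, Δ3=-2, Δ4=-2
row 1: diag=10, rhs=-33; c'=3/10, d'=-33/10
row 2: denom=8−3·3/10=71/10; d'=(54−3·-33/10)/(71/10)=9
row 3: denom=6−1·10/71=416/71; d'=(-48−1·9)/(416/71)=-4047/416
row 4: denom=6−2·71/208=553/104; d'=(0−2·-4047/416)/(553/104)=4047/1106
back: M4=4047/1106
back: M3=-4047/416−71/208·4047/1106=-12141/1106
back: M2=9−10/71·-12141/1106=5832/553
back: M1=-33/10−3/10·5832/553=-7149/1106
M: M0=0, M1=-7149/1106, M2=5832/553, M3=-12141/1106, M4=4047/1106, M5=0
seg 0: a=-1, c=M0/2=0, d=(M1−M0)/(6·2)=-2383/4424, b=Δ0−h0·(2M0+M1)/6=2574/553
seg 1: a=4, c=M1/2=-7149/2212, d=(M2−M1)/(6·3)=6271/6636, b=Δ1−h1·(2M1+M2)/6=-2001/1106
seg 2: a=-5, c=M2/2=2916/553, d=(M3−M2)/(6·1)=-7935/2212, b=Δ2−h2·(2M2+M3)/6=9543/2212
seg 3: a=1, c=M3/2=-12141/2212, d=(M4−M3)/(6·2)=1349/1106, b=Δ3−h3·(2M3+M4)/6=4533/1106
seg 4: a=-3, c=M4/2=4047/2212, d=(M5−M4)/(6·1)=-1349/2212, b=Δ4−h4·(2M4+M5)/6=-3561/1106
t_q=21/4 → seg 2, τ=1/4; S=-5+9543/2212·τ+2916/553·τ²+-7935/2212·τ³=-516431/141568

  seg 0: a=-1 b=2574/553 c=0 d=-2383/4424
  seg 1: a=4 b=-2001/1106 c=-7149/2212 d=6271/6636
  seg 2: a=-5 b=9543/2212 c=2916/553 d=-7935/2212
  seg 3: a=1 b=4533/1106 c=-12141/2212 d=1349/1106
  seg 4: a=-3 b=-3561/1106 c=4047/2212 d=-1349/2212
S(21/4) = -516431/141568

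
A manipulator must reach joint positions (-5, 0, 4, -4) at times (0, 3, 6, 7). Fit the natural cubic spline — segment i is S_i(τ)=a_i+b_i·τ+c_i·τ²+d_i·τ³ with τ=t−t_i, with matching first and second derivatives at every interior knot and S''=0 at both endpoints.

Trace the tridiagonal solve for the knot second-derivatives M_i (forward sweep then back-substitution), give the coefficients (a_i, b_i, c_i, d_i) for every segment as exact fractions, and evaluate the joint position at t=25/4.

  seg 0: a=-5 b=23/29 c=0 d=76/783
  seg 1: a=0 b=99/29 c=76/87 d=-409/783
  seg 2: a=4 b=-158/29 c=-111/29 d=37/29
S(25/4) = 4489/1856

Δ: Δ0=5/3, Δ1=4/3, Δ2=-8
row 1: diag=12, rhs=-2; c'=1/4, d'=-1/6
row 2: denom=8−3·1/4=29/4; d'=(-56−3·-1/6)/(29/4)=-222/29
back: M2=-222/29
back: M1=-1/6−1/4·-222/29=152/87
M: M0=0, M1=152/87, M2=-222/29, M3=0
seg 0: a=-5, c=M0/2=0, d=(M1−M0)/(6·3)=76/783, b=Δ0−h0·(2M0+M1)/6=23/29
seg 1: a=0, c=M1/2=76/87, d=(M2−M1)/(6·3)=-409/783, b=Δ1−h1·(2M1+M2)/6=99/29
seg 2: a=4, c=M2/2=-111/29, d=(M3−M2)/(6·1)=37/29, b=Δ2−h2·(2M2+M3)/6=-158/29
t_q=25/4 → seg 2, τ=1/4; S=4+-158/29·τ+-111/29·τ²+37/29·τ³=4489/1856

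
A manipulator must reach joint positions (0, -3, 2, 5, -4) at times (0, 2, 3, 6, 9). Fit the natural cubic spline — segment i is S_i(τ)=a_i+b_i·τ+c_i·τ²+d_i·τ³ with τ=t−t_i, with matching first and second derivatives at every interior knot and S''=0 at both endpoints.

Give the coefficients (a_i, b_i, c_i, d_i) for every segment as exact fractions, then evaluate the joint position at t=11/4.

Δ: Δ0=-3/2, Δ1=5, Δ2=1, Δ3=-3
row 1: diag=6, rhs=39; c'=1/6, d'=13/2
row 2: denom=8−1·1/6=47/6; d'=(-24−1·13/2)/(47/6)=-183/47
row 3: denom=12−3·18/47=510/47; d'=(-24−3·-183/47)/(510/47)=-193/170
back: M3=-193/170
back: M2=-183/47−18/47·-193/170=-294/85
back: M1=13/2−1/6·-294/85=1203/170
M: M0=0, M1=1203/170, M2=-294/85, M3=-193/170, M4=0
seg 0: a=0, c=M0/2=0, d=(M1−M0)/(6·2)=401/680, b=Δ0−h0·(2M0+M1)/6=-328/85
seg 1: a=-3, c=M1/2=1203/340, d=(M2−M1)/(6·1)=-597/340, b=Δ1−h1·(2M1+M2)/6=547/170
seg 2: a=2, c=M2/2=-147/85, d=(M3−M2)/(6·3)=79/612, b=Δ2−h2·(2M2+M3)/6=1709/340
seg 3: a=5, c=M3/2=-193/340, d=(M4−M3)/(6·3)=193/3060, b=Δ3−h3·(2M3+M4)/6=-317/170
t_q=11/4 → seg 1, τ=3/4; S=-3+547/170·τ+1203/340·τ²+-597/340·τ³=14421/21760

  seg 0: a=0 b=-328/85 c=0 d=401/680
  seg 1: a=-3 b=547/170 c=1203/340 d=-597/340
  seg 2: a=2 b=1709/340 c=-147/85 d=79/612
  seg 3: a=5 b=-317/170 c=-193/340 d=193/3060
S(11/4) = 14421/21760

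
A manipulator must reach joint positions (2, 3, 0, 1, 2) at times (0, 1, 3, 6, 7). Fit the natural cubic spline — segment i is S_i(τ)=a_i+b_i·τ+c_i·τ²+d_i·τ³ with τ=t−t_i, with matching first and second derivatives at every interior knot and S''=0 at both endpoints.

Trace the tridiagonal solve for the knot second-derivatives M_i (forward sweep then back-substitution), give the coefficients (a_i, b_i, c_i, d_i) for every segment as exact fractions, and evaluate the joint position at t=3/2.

Δ: Δ0=1, Δ1=-3/2, Δ2=1/3, Δ3=1
row 1: diag=6, rhs=-15; c'=1/3, d'=-5/2
row 2: denom=10−2·1/3=28/3; d'=(11−2·-5/2)/(28/3)=12/7
row 3: denom=8−3·9/28=197/28; d'=(4−3·12/7)/(197/28)=-32/197
back: M3=-32/197
back: M2=12/7−9/28·-32/197=348/197
back: M1=-5/2−1/3·348/197=-1217/394
M: M0=0, M1=-1217/394, M2=348/197, M3=-32/197, M4=0
seg 0: a=2, c=M0/2=0, d=(M1−M0)/(6·1)=-1217/2364, b=Δ0−h0·(2M0+M1)/6=3581/2364
seg 1: a=3, c=M1/2=-1217/788, d=(M2−M1)/(6·2)=1913/4728, b=Δ1−h1·(2M1+M2)/6=-35/1182
seg 2: a=0, c=M2/2=174/197, d=(M3−M2)/(6·3)=-190/1773, b=Δ2−h2·(2M2+M3)/6=-799/591
seg 3: a=1, c=M3/2=-16/197, d=(M4−M3)/(6·1)=16/591, b=Δ3−h3·(2M3+M4)/6=623/591
t_q=3/2 → seg 1, τ=1/2; S=3+-35/1182·τ+-1217/788·τ²+1913/4728·τ³=33407/12608

  seg 0: a=2 b=3581/2364 c=0 d=-1217/2364
  seg 1: a=3 b=-35/1182 c=-1217/788 d=1913/4728
  seg 2: a=0 b=-799/591 c=174/197 d=-190/1773
  seg 3: a=1 b=623/591 c=-16/197 d=16/591
S(3/2) = 33407/12608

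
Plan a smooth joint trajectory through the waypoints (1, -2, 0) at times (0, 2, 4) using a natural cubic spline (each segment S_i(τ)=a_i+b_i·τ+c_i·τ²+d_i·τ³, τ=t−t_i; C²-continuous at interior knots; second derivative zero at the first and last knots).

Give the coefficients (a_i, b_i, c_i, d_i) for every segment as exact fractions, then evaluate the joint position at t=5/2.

Δ: Δ0=-3/2, Δ1=1
row 1: diag=8, rhs=15; c'=1/4, d'=15/8
back: M1=15/8
M: M0=0, M1=15/8, M2=0
seg 0: a=1, c=M0/2=0, d=(M1−M0)/(6·2)=5/32, b=Δ0−h0·(2M0+M1)/6=-17/8
seg 1: a=-2, c=M1/2=15/16, d=(M2−M1)/(6·2)=-5/32, b=Δ1−h1·(2M1+M2)/6=-1/4
t_q=5/2 → seg 1, τ=1/2; S=-2+-1/4·τ+15/16·τ²+-5/32·τ³=-489/256

  seg 0: a=1 b=-17/8 c=0 d=5/32
  seg 1: a=-2 b=-1/4 c=15/16 d=-5/32
S(5/2) = -489/256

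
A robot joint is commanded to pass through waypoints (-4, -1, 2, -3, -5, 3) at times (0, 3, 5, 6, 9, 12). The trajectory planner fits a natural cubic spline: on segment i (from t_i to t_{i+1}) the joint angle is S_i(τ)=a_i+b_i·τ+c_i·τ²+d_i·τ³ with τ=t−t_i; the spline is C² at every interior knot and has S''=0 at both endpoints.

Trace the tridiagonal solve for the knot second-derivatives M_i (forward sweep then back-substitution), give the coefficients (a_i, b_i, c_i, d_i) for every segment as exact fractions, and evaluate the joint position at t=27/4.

Δ: Δ0=1, Δ1=3/2, Δ2=-5, Δ3=-2/3, Δ4=8/3
row 1: diag=10, rhs=3; c'=1/5, d'=3/10
row 2: denom=6−2·1/5=28/5; d'=(-39−2·3/10)/(28/5)=-99/14
row 3: denom=8−1·5/28=219/28; d'=(26−1·-99/14)/(219/28)=926/219
row 4: denom=12−3·28/73=792/73; d'=(20−3·926/219)/(792/73)=89/132
back: M4=89/132
back: M3=926/219−28/73·89/132=131/33
back: M2=-99/14−5/28·131/33=-1027/132
back: M1=3/10−1/5·-1027/132=245/132
M: M0=0, M1=245/132, M2=-1027/132, M3=131/33, M4=89/132, M5=0
seg 0: a=-4, c=M0/2=0, d=(M1−M0)/(6·3)=245/2376, b=Δ0−h0·(2M0+M1)/6=19/264
seg 1: a=-1, c=M1/2=245/264, d=(M2−M1)/(6·2)=-53/66, b=Δ1−h1·(2M1+M2)/6=377/132
seg 2: a=2, c=M2/2=-1027/264, d=(M3−M2)/(6·1)=47/24, b=Δ2−h2·(2M2+M3)/6=-135/44
seg 3: a=-3, c=M3/2=131/66, d=(M4−M3)/(6·3)=-145/792, b=Δ3−h3·(2M3+M4)/6=-1313/264
seg 4: a=-5, c=M4/2=89/264, d=(M5−M4)/(6·3)=-89/2376, b=Δ4−h4·(2M4+M5)/6=263/132
t_q=27/4 → seg 3, τ=3/4; S=-3+-1313/264·τ+131/66·τ²+-145/792·τ³=-32051/5632

  seg 0: a=-4 b=19/264 c=0 d=245/2376
  seg 1: a=-1 b=377/132 c=245/264 d=-53/66
  seg 2: a=2 b=-135/44 c=-1027/264 d=47/24
  seg 3: a=-3 b=-1313/264 c=131/66 d=-145/792
  seg 4: a=-5 b=263/132 c=89/264 d=-89/2376
S(27/4) = -32051/5632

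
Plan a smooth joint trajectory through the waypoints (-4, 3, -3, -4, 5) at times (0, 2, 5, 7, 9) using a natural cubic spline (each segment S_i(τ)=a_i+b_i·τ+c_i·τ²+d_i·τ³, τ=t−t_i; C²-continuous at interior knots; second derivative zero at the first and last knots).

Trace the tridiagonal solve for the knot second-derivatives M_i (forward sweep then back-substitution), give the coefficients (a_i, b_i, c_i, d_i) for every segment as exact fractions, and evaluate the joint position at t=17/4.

  seg 0: a=-4 b=407/86 c=0 d=-53/172
  seg 1: a=3 b=89/86 c=-159/86 d=12/43
  seg 2: a=-3 b=-217/86 c=57/86 d=15/86
  seg 3: a=-4 b=191/86 c=147/86 d=-49/172
S(17/4) = -1173/1376

Δ: Δ0=7/2, Δ1=-2, Δ2=-1/2, Δ3=9/2
row 1: diag=10, rhs=-33; c'=3/10, d'=-33/10
row 2: denom=10−3·3/10=91/10; d'=(9−3·-33/10)/(91/10)=27/13
row 3: denom=8−2·20/91=688/91; d'=(30−2·27/13)/(688/91)=147/43
back: M3=147/43
back: M2=27/13−20/91·147/43=57/43
back: M1=-33/10−3/10·57/43=-159/43
M: M0=0, M1=-159/43, M2=57/43, M3=147/43, M4=0
seg 0: a=-4, c=M0/2=0, d=(M1−M0)/(6·2)=-53/172, b=Δ0−h0·(2M0+M1)/6=407/86
seg 1: a=3, c=M1/2=-159/86, d=(M2−M1)/(6·3)=12/43, b=Δ1−h1·(2M1+M2)/6=89/86
seg 2: a=-3, c=M2/2=57/86, d=(M3−M2)/(6·2)=15/86, b=Δ2−h2·(2M2+M3)/6=-217/86
seg 3: a=-4, c=M3/2=147/86, d=(M4−M3)/(6·2)=-49/172, b=Δ3−h3·(2M3+M4)/6=191/86
t_q=17/4 → seg 1, τ=9/4; S=3+89/86·τ+-159/86·τ²+12/43·τ³=-1173/1376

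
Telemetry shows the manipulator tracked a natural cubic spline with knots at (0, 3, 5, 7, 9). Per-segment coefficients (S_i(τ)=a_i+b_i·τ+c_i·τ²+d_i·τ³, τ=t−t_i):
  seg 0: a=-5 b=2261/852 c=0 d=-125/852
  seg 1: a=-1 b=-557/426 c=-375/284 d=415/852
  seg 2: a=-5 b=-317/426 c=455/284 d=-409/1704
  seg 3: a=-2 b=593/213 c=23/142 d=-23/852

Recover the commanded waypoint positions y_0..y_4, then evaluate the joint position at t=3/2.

y_0=-5 y_1=-1 y_2=-5 y_3=-2 y_4=4
S(3/2) = -3441/2272

y_0 = S_0(0) = a_0 = -5
y_1 = S_1(0) = a_1 = -1
y_2 = S_2(0) = a_2 = -5
y_3 = S_3(0) = a_3 = -2
y_4 = S_3(2) = 4
t_q=3/2 is in segment 0 (τ=3/2); S_0(τ)=-3441/2272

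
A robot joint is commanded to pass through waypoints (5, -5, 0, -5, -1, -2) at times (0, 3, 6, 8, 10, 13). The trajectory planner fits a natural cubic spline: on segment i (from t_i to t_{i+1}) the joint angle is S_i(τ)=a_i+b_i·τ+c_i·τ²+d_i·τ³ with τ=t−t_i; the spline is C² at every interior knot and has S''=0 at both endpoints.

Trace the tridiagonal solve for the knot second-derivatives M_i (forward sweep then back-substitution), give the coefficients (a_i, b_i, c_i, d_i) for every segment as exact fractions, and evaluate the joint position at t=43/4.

  seg 0: a=5 b=-3422/663 c=0 d=404/1989
  seg 1: a=-5 b=214/663 c=404/221 d=-305/663
  seg 2: a=0 b=-749/663 c=-511/221 d=4315/5304
  seg 3: a=-5 b=-817/1326 c=2271/884 d=-418/663
  seg 4: a=-1 b=2777/1326 c=-1073/884 d=1073/7956
S(43/4) = -3121/56576

Δ: Δ0=-10/3, Δ1=5/3, Δ2=-5/2, Δ3=2, Δ4=-1/3
row 1: diag=12, rhs=30; c'=1/4, d'=5/2
row 2: denom=10−3·1/4=37/4; d'=(-25−3·5/2)/(37/4)=-130/37
row 3: denom=8−2·8/37=280/37; d'=(27−2·-130/37)/(280/37)=1259/280
row 4: denom=10−2·37/140=663/70; d'=(-14−2·1259/280)/(663/70)=-1073/442
back: M4=-1073/442
back: M3=1259/280−37/140·-1073/442=2271/442
back: M2=-130/37−8/37·2271/442=-1022/221
back: M1=5/2−1/4·-1022/221=808/221
M: M0=0, M1=808/221, M2=-1022/221, M3=2271/442, M4=-1073/442, M5=0
seg 0: a=5, c=M0/2=0, d=(M1−M0)/(6·3)=404/1989, b=Δ0−h0·(2M0+M1)/6=-3422/663
seg 1: a=-5, c=M1/2=404/221, d=(M2−M1)/(6·3)=-305/663, b=Δ1−h1·(2M1+M2)/6=214/663
seg 2: a=0, c=M2/2=-511/221, d=(M3−M2)/(6·2)=4315/5304, b=Δ2−h2·(2M2+M3)/6=-749/663
seg 3: a=-5, c=M3/2=2271/884, d=(M4−M3)/(6·2)=-418/663, b=Δ3−h3·(2M3+M4)/6=-817/1326
seg 4: a=-1, c=M4/2=-1073/884, d=(M5−M4)/(6·3)=1073/7956, b=Δ4−h4·(2M4+M5)/6=2777/1326
t_q=43/4 → seg 4, τ=3/4; S=-1+2777/1326·τ+-1073/884·τ²+1073/7956·τ³=-3121/56576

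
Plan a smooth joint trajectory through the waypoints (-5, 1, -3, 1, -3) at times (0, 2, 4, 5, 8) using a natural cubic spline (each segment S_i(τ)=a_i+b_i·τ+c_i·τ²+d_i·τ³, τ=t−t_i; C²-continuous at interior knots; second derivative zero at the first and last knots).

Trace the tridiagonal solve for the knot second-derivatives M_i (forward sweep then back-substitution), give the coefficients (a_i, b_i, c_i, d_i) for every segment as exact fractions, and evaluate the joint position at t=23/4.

Δ: Δ0=3, Δ1=-2, Δ2=4, Δ3=-4/3
row 1: diag=8, rhs=-30; c'=1/4, d'=-15/4
row 2: denom=6−2·1/4=11/2; d'=(36−2·-15/4)/(11/2)=87/11
row 3: denom=8−1·2/11=86/11; d'=(-32−1·87/11)/(86/11)=-439/86
back: M3=-439/86
back: M2=87/11−2/11·-439/86=380/43
back: M1=-15/4−1/4·380/43=-1025/172
M: M0=0, M1=-1025/172, M2=380/43, M3=-439/86, M4=0
seg 0: a=-5, c=M0/2=0, d=(M1−M0)/(6·2)=-1025/2064, b=Δ0−h0·(2M0+M1)/6=2573/516
seg 1: a=1, c=M1/2=-1025/344, d=(M2−M1)/(6·2)=2545/2064, b=Δ1−h1·(2M1+M2)/6=-251/258
seg 2: a=-3, c=M2/2=190/43, d=(M3−M2)/(6·1)=-1199/516, b=Δ2−h2·(2M2+M3)/6=983/516
seg 3: a=1, c=M3/2=-439/172, d=(M4−M3)/(6·3)=439/1548, b=Δ3−h3·(2M3+M4)/6=973/258
t_q=23/4 → seg 3, τ=3/4; S=1+973/258·τ+-439/172·τ²+439/1548·τ³=27657/11008

  seg 0: a=-5 b=2573/516 c=0 d=-1025/2064
  seg 1: a=1 b=-251/258 c=-1025/344 d=2545/2064
  seg 2: a=-3 b=983/516 c=190/43 d=-1199/516
  seg 3: a=1 b=973/258 c=-439/172 d=439/1548
S(23/4) = 27657/11008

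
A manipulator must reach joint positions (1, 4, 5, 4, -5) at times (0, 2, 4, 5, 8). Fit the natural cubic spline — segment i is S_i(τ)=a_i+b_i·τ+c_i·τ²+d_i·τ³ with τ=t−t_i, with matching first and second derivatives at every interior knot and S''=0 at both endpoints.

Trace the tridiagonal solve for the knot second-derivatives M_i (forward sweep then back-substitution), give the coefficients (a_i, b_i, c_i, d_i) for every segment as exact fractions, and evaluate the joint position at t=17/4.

  seg 0: a=1 b=285/172 c=0 d=-27/688
  seg 1: a=4 b=51/43 c=-81/344 d=-37/688
  seg 2: a=5 b=-69/172 c=-24/43 d=-7/172
  seg 3: a=4 b=-141/86 c=-117/172 d=13/172
S(17/4) = 53545/11008

Δ: Δ0=3/2, Δ1=1/2, Δ2=-1, Δ3=-3
row 1: diag=8, rhs=-6; c'=1/4, d'=-3/4
row 2: denom=6−2·1/4=11/2; d'=(-9−2·-3/4)/(11/2)=-15/11
row 3: denom=8−1·2/11=86/11; d'=(-12−1·-15/11)/(86/11)=-117/86
back: M3=-117/86
back: M2=-15/11−2/11·-117/86=-48/43
back: M1=-3/4−1/4·-48/43=-81/172
M: M0=0, M1=-81/172, M2=-48/43, M3=-117/86, M4=0
seg 0: a=1, c=M0/2=0, d=(M1−M0)/(6·2)=-27/688, b=Δ0−h0·(2M0+M1)/6=285/172
seg 1: a=4, c=M1/2=-81/344, d=(M2−M1)/(6·2)=-37/688, b=Δ1−h1·(2M1+M2)/6=51/43
seg 2: a=5, c=M2/2=-24/43, d=(M3−M2)/(6·1)=-7/172, b=Δ2−h2·(2M2+M3)/6=-69/172
seg 3: a=4, c=M3/2=-117/172, d=(M4−M3)/(6·3)=13/172, b=Δ3−h3·(2M3+M4)/6=-141/86
t_q=17/4 → seg 2, τ=1/4; S=5+-69/172·τ+-24/43·τ²+-7/172·τ³=53545/11008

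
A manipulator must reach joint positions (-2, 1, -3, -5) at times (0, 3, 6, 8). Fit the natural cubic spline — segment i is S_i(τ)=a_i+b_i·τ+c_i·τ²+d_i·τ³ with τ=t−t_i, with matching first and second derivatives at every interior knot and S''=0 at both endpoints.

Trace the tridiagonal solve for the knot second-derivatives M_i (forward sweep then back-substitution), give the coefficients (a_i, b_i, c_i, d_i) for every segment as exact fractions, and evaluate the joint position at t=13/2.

  seg 0: a=-2 b=184/111 c=0 d=-73/999
  seg 1: a=1 b=-35/111 c=-73/111 d=106/999
  seg 2: a=-3 b=-155/111 c=11/37 d=-11/222
S(13/2) = -2149/592

Δ: Δ0=1, Δ1=-4/3, Δ2=-1
row 1: diag=12, rhs=-14; c'=1/4, d'=-7/6
row 2: denom=10−3·1/4=37/4; d'=(2−3·-7/6)/(37/4)=22/37
back: M2=22/37
back: M1=-7/6−1/4·22/37=-146/111
M: M0=0, M1=-146/111, M2=22/37, M3=0
seg 0: a=-2, c=M0/2=0, d=(M1−M0)/(6·3)=-73/999, b=Δ0−h0·(2M0+M1)/6=184/111
seg 1: a=1, c=M1/2=-73/111, d=(M2−M1)/(6·3)=106/999, b=Δ1−h1·(2M1+M2)/6=-35/111
seg 2: a=-3, c=M2/2=11/37, d=(M3−M2)/(6·2)=-11/222, b=Δ2−h2·(2M2+M3)/6=-155/111
t_q=13/2 → seg 2, τ=1/2; S=-3+-155/111·τ+11/37·τ²+-11/222·τ³=-2149/592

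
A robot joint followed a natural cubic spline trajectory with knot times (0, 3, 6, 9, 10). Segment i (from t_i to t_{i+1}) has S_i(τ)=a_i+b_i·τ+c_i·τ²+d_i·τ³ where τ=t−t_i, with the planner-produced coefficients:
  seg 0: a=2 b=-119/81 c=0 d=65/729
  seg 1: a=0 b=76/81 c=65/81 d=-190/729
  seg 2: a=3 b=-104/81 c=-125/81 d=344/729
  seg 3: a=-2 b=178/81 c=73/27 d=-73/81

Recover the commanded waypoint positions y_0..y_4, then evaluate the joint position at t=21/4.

y_0 = S_0(0) = a_0 = 2
y_1 = S_1(0) = a_1 = 0
y_2 = S_2(0) = a_2 = 3
y_3 = S_3(0) = a_3 = -2
y_4 = S_3(1) = 2
t_q=21/4 is in segment 1 (τ=9/4); S_1(τ)=923/288

y_0=2 y_1=0 y_2=3 y_3=-2 y_4=2
S(21/4) = 923/288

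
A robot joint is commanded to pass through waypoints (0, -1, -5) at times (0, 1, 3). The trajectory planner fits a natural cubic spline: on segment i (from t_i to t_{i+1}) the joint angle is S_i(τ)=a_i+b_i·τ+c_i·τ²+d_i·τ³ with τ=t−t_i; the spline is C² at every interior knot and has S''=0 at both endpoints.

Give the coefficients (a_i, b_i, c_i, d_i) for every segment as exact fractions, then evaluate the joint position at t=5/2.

Δ: Δ0=-1, Δ1=-2
row 1: diag=6, rhs=-6; c'=1/3, d'=-1
back: M1=-1
M: M0=0, M1=-1, M2=0
seg 0: a=0, c=M0/2=0, d=(M1−M0)/(6·1)=-1/6, b=Δ0−h0·(2M0+M1)/6=-5/6
seg 1: a=-1, c=M1/2=-1/2, d=(M2−M1)/(6·2)=1/12, b=Δ1−h1·(2M1+M2)/6=-4/3
t_q=5/2 → seg 1, τ=3/2; S=-1+-4/3·τ+-1/2·τ²+1/12·τ³=-123/32

  seg 0: a=0 b=-5/6 c=0 d=-1/6
  seg 1: a=-1 b=-4/3 c=-1/2 d=1/12
S(5/2) = -123/32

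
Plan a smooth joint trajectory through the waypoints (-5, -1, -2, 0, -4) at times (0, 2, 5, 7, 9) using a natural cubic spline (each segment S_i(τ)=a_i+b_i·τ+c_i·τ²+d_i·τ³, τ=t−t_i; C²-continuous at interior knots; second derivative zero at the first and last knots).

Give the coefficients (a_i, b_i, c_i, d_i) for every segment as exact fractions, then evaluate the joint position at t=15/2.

  seg 0: a=-5 b=1373/516 c=0 d=-341/2064
  seg 1: a=-1 b=175/258 c=-341/344 d=75/344
  seg 2: a=-2 b=637/1032 c=167/172 d=-1609/4128
  seg 3: a=0 b=-91/516 c=-941/688 d=941/4128
S(15/2) = -4421/11008

Δ: Δ0=2, Δ1=-1/3, Δ2=1, Δ3=-2
row 1: diag=10, rhs=-14; c'=3/10, d'=-7/5
row 2: denom=10−3·3/10=91/10; d'=(8−3·-7/5)/(91/10)=122/91
row 3: denom=8−2·20/91=688/91; d'=(-18−2·122/91)/(688/91)=-941/344
back: M3=-941/344
back: M2=122/91−20/91·-941/344=167/86
back: M1=-7/5−3/10·167/86=-341/172
M: M0=0, M1=-341/172, M2=167/86, M3=-941/344, M4=0
seg 0: a=-5, c=M0/2=0, d=(M1−M0)/(6·2)=-341/2064, b=Δ0−h0·(2M0+M1)/6=1373/516
seg 1: a=-1, c=M1/2=-341/344, d=(M2−M1)/(6·3)=75/344, b=Δ1−h1·(2M1+M2)/6=175/258
seg 2: a=-2, c=M2/2=167/172, d=(M3−M2)/(6·2)=-1609/4128, b=Δ2−h2·(2M2+M3)/6=637/1032
seg 3: a=0, c=M3/2=-941/688, d=(M4−M3)/(6·2)=941/4128, b=Δ3−h3·(2M3+M4)/6=-91/516
t_q=15/2 → seg 3, τ=1/2; S=0+-91/516·τ+-941/688·τ²+941/4128·τ³=-4421/11008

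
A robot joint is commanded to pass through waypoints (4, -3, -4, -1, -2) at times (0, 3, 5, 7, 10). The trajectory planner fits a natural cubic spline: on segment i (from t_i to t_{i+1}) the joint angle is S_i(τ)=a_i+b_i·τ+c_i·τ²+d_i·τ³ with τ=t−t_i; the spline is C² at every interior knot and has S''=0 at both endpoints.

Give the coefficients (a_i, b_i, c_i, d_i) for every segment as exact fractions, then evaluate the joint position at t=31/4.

Δ: Δ0=-7/3, Δ1=-1/2, Δ2=3/2, Δ3=-1/3
row 1: diag=10, rhs=11; c'=1/5, d'=11/10
row 2: denom=8−2·1/5=38/5; d'=(12−2·11/10)/(38/5)=49/38
row 3: denom=10−2·5/19=180/19; d'=(-11−2·49/38)/(180/19)=-43/30
back: M3=-43/30
back: M2=49/38−5/19·-43/30=5/3
back: M1=11/10−1/5·5/3=23/30
M: M0=0, M1=23/30, M2=5/3, M3=-43/30, M4=0
seg 0: a=4, c=M0/2=0, d=(M1−M0)/(6·3)=23/540, b=Δ0−h0·(2M0+M1)/6=-163/60
seg 1: a=-3, c=M1/2=23/60, d=(M2−M1)/(6·2)=3/40, b=Δ1−h1·(2M1+M2)/6=-47/30
seg 2: a=-4, c=M2/2=5/6, d=(M3−M2)/(6·2)=-31/120, b=Δ2−h2·(2M2+M3)/6=13/15
seg 3: a=-1, c=M3/2=-43/60, d=(M4−M3)/(6·3)=43/540, b=Δ3−h3·(2M3+M4)/6=11/10
t_q=31/4 → seg 3, τ=3/4; S=-1+11/10·τ+-43/60·τ²+43/540·τ³=-697/1280

  seg 0: a=4 b=-163/60 c=0 d=23/540
  seg 1: a=-3 b=-47/30 c=23/60 d=3/40
  seg 2: a=-4 b=13/15 c=5/6 d=-31/120
  seg 3: a=-1 b=11/10 c=-43/60 d=43/540
S(31/4) = -697/1280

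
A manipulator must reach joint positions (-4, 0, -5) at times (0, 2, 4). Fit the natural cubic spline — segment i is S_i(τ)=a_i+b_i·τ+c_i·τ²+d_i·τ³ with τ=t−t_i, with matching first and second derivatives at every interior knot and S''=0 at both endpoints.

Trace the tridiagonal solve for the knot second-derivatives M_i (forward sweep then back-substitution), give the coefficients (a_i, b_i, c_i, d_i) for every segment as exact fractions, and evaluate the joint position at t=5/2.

  seg 0: a=-4 b=25/8 c=0 d=-9/32
  seg 1: a=0 b=-1/4 c=-27/16 d=9/32
S(5/2) = -131/256

Δ: Δ0=2, Δ1=-5/2
row 1: diag=8, rhs=-27; c'=1/4, d'=-27/8
back: M1=-27/8
M: M0=0, M1=-27/8, M2=0
seg 0: a=-4, c=M0/2=0, d=(M1−M0)/(6·2)=-9/32, b=Δ0−h0·(2M0+M1)/6=25/8
seg 1: a=0, c=M1/2=-27/16, d=(M2−M1)/(6·2)=9/32, b=Δ1−h1·(2M1+M2)/6=-1/4
t_q=5/2 → seg 1, τ=1/2; S=0+-1/4·τ+-27/16·τ²+9/32·τ³=-131/256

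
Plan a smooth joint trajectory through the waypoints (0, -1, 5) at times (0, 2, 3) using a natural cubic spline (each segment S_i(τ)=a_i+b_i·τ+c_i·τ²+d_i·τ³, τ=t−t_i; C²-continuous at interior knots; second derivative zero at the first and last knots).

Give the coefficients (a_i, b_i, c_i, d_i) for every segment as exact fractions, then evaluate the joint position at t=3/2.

  seg 0: a=0 b=-8/3 c=0 d=13/24
  seg 1: a=-1 b=23/6 c=13/4 d=-13/12
S(3/2) = -139/64

Δ: Δ0=-1/2, Δ1=6
row 1: diag=6, rhs=39; c'=1/6, d'=13/2
back: M1=13/2
M: M0=0, M1=13/2, M2=0
seg 0: a=0, c=M0/2=0, d=(M1−M0)/(6·2)=13/24, b=Δ0−h0·(2M0+M1)/6=-8/3
seg 1: a=-1, c=M1/2=13/4, d=(M2−M1)/(6·1)=-13/12, b=Δ1−h1·(2M1+M2)/6=23/6
t_q=3/2 → seg 0, τ=3/2; S=0+-8/3·τ+0·τ²+13/24·τ³=-139/64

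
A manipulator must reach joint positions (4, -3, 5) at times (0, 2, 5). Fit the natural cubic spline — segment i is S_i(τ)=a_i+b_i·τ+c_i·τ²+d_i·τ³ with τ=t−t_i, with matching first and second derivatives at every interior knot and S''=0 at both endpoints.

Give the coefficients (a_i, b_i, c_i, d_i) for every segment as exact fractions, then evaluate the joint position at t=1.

  seg 0: a=4 b=-71/15 c=0 d=37/120
  seg 1: a=-3 b=-31/30 c=37/20 d=-37/180
S(1) = -17/40

Δ: Δ0=-7/2, Δ1=8/3
row 1: diag=10, rhs=37; c'=3/10, d'=37/10
back: M1=37/10
M: M0=0, M1=37/10, M2=0
seg 0: a=4, c=M0/2=0, d=(M1−M0)/(6·2)=37/120, b=Δ0−h0·(2M0+M1)/6=-71/15
seg 1: a=-3, c=M1/2=37/20, d=(M2−M1)/(6·3)=-37/180, b=Δ1−h1·(2M1+M2)/6=-31/30
t_q=1 → seg 0, τ=1; S=4+-71/15·τ+0·τ²+37/120·τ³=-17/40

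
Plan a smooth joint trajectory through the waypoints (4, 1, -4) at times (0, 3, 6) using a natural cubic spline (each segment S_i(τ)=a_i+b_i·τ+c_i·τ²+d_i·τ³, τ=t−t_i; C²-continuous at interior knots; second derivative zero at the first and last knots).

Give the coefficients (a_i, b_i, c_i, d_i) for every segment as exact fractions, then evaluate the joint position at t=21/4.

  seg 0: a=4 b=-5/6 c=0 d=-1/54
  seg 1: a=1 b=-4/3 c=-1/6 d=1/54
S(21/4) = -337/128

Δ: Δ0=-1, Δ1=-5/3
row 1: diag=12, rhs=-4; c'=1/4, d'=-1/3
back: M1=-1/3
M: M0=0, M1=-1/3, M2=0
seg 0: a=4, c=M0/2=0, d=(M1−M0)/(6·3)=-1/54, b=Δ0−h0·(2M0+M1)/6=-5/6
seg 1: a=1, c=M1/2=-1/6, d=(M2−M1)/(6·3)=1/54, b=Δ1−h1·(2M1+M2)/6=-4/3
t_q=21/4 → seg 1, τ=9/4; S=1+-4/3·τ+-1/6·τ²+1/54·τ³=-337/128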